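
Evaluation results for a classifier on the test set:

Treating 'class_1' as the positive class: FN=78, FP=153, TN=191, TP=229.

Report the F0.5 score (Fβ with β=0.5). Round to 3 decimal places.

Fβ = (1+β²)·TP / ((1+β²)·TP + β²·FN + FP), with β²=1/4
= 1.25·229 / (1.25·229 + 0.25·78 + 153) = 0.624

0.624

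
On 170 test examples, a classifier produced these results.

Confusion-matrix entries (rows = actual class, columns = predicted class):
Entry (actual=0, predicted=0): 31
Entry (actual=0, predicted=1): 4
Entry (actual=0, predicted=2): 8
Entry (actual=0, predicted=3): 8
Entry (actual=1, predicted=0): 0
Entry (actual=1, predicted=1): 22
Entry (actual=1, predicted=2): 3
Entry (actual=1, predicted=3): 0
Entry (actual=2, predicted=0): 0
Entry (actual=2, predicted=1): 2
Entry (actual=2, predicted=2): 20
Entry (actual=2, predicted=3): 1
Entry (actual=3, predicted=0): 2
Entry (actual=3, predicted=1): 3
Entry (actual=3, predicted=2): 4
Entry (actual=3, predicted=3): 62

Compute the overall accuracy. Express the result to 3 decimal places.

0.794

Accuracy = trace / total = (31+22+20+62=135) / 170 = 135/170 = 0.794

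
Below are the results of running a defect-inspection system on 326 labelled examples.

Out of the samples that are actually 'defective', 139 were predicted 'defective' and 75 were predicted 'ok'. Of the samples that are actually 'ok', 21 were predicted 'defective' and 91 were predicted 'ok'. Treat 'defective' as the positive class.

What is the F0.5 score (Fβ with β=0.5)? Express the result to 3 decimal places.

Fβ = (1+β²)·TP / ((1+β²)·TP + β²·FN + FP), with β²=1/4
= 1.25·139 / (1.25·139 + 0.25·75 + 21) = 0.814

0.814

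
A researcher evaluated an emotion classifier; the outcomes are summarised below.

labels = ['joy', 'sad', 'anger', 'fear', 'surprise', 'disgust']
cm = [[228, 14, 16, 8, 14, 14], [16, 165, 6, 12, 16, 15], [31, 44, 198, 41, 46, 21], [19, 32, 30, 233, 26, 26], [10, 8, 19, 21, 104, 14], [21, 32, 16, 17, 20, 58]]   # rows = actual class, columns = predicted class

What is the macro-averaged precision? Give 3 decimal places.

Per-class precision (TP/(TP+FP)):
  joy: TP=228, FP=16+31+19+10+21=97 → 228/325 = 0.7015
  sad: TP=165, FP=14+44+32+8+32=130 → 165/295 = 0.5593
  anger: TP=198, FP=16+6+30+19+16=87 → 198/285 = 0.6947
  fear: TP=233, FP=8+12+41+21+17=99 → 233/332 = 0.7018
  surprise: TP=104, FP=14+16+46+26+20=122 → 104/226 = 0.4602
  disgust: TP=58, FP=14+15+21+26+14=90 → 58/148 = 0.3919
Macro-precision = mean = (0.7015 + 0.5593 + 0.6947 + 0.7018 + 0.4602 + 0.3919) / 6 = 0.585

0.585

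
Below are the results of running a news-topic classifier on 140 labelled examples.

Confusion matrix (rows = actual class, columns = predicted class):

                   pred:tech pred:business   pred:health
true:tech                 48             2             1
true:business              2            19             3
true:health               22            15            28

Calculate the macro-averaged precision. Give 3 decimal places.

Per-class precision (TP/(TP+FP)):
  tech: TP=48, FP=2+22=24 → 48/72 = 0.6667
  business: TP=19, FP=2+15=17 → 19/36 = 0.5278
  health: TP=28, FP=1+3=4 → 28/32 = 0.8750
Macro-precision = mean = (0.6667 + 0.5278 + 0.8750) / 3 = 0.690

0.690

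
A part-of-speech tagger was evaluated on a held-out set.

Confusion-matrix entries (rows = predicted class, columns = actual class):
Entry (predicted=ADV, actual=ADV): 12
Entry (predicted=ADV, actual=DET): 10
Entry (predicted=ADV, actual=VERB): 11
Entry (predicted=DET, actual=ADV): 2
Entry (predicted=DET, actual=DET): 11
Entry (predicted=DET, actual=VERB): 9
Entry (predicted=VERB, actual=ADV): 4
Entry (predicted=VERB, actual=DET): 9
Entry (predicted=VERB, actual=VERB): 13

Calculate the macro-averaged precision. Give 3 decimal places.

Per-class precision (TP/(TP+FP)):
  ADV: TP=12, FP=10+11=21 → 12/33 = 0.3636
  DET: TP=11, FP=2+9=11 → 11/22 = 0.5000
  VERB: TP=13, FP=4+9=13 → 13/26 = 0.5000
Macro-precision = mean = (0.3636 + 0.5000 + 0.5000) / 3 = 0.455

0.455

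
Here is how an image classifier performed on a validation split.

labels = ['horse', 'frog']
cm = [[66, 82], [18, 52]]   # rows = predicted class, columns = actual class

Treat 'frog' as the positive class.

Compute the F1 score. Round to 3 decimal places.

0.510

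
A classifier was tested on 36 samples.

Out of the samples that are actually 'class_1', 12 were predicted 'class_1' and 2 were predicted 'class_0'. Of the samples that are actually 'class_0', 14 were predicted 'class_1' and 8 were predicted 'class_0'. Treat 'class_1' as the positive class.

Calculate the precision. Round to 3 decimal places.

0.462

Precision = TP/(TP+FP) = 12/(12+14) = 12/26 = 0.462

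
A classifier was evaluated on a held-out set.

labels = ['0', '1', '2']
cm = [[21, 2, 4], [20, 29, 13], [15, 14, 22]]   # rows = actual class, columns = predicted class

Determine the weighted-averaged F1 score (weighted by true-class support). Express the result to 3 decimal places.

Per-class F1 score (2·TP/(2·TP+FP+FN)):
  0: TP=21, FP=20+15=35, FN=2+4=6 → 42/83 = 0.5060
  1: TP=29, FP=2+14=16, FN=20+13=33 → 58/107 = 0.5421
  2: TP=22, FP=4+13=17, FN=15+14=29 → 44/90 = 0.4889
Weighted-F1 score = Σ (supportᵢ/N)·F1 scoreᵢ with N=140: (27/140)·0.5060 + (62/140)·0.5421 + (51/140)·0.4889 = 0.516

0.516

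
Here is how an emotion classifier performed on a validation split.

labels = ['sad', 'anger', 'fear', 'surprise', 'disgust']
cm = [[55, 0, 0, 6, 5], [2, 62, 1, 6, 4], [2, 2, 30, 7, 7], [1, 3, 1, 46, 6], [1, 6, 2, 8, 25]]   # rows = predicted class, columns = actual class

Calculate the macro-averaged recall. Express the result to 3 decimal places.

Per-class recall (TP/(TP+FN)):
  sad: TP=55, FN=2+2+1+1=6 → 55/61 = 0.9016
  anger: TP=62, FN=0+2+3+6=11 → 62/73 = 0.8493
  fear: TP=30, FN=0+1+1+2=4 → 30/34 = 0.8824
  surprise: TP=46, FN=6+6+7+8=27 → 46/73 = 0.6301
  disgust: TP=25, FN=5+4+7+6=22 → 25/47 = 0.5319
Macro-recall = mean = (0.9016 + 0.8493 + 0.8824 + 0.6301 + 0.5319) / 5 = 0.759

0.759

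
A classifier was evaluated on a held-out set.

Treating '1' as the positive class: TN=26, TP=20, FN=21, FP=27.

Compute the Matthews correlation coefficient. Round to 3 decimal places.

MCC = (TP·TN − FP·FN) / √((TP+FP)(TP+FN)(TN+FP)(TN+FN))
Numerator = 20·26 − 27·21 = -47
Denominator = √(47·41·53·47) = √4800157 = 2190.9261
MCC = -47 / 2190.9261 = -0.021

-0.021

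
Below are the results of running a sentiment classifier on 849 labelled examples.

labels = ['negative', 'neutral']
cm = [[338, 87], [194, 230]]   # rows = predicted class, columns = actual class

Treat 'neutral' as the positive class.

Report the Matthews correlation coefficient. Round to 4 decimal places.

0.3491

MCC = (TP·TN − FP·FN) / √((TP+FP)(TP+FN)(TN+FP)(TN+FN))
Numerator = 230·338 − 194·87 = 60862
Denominator = √(424·317·532·425) = √30389648800 = 174326.2711
MCC = 60862 / 174326.2711 = 0.3491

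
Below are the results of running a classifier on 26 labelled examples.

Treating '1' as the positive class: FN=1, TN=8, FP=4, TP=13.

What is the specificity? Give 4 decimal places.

0.6667

Specificity = TN/(TN+FP) = 8/(8+4) = 0.6667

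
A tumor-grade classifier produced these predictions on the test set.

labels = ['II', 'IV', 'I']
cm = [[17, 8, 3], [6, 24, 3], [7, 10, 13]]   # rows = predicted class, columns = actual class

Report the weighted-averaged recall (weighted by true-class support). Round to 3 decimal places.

Per-class recall (TP/(TP+FN)):
  II: TP=17, FN=6+7=13 → 17/30 = 0.5667
  IV: TP=24, FN=8+10=18 → 24/42 = 0.5714
  I: TP=13, FN=3+3=6 → 13/19 = 0.6842
Weighted-recall = Σ (supportᵢ/N)·recallᵢ with N=91: (30/91)·0.5667 + (42/91)·0.5714 + (19/91)·0.6842 = 0.593

0.593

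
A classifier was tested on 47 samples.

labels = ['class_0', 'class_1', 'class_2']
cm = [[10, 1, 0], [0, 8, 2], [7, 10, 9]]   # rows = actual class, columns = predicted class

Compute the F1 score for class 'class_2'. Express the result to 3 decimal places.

F1 score = 2·TP/(2·TP+FP+FN).
class_2: TP=9, FP=0+2=2, FN=7+10=17 → 18/37 = 0.4865

0.486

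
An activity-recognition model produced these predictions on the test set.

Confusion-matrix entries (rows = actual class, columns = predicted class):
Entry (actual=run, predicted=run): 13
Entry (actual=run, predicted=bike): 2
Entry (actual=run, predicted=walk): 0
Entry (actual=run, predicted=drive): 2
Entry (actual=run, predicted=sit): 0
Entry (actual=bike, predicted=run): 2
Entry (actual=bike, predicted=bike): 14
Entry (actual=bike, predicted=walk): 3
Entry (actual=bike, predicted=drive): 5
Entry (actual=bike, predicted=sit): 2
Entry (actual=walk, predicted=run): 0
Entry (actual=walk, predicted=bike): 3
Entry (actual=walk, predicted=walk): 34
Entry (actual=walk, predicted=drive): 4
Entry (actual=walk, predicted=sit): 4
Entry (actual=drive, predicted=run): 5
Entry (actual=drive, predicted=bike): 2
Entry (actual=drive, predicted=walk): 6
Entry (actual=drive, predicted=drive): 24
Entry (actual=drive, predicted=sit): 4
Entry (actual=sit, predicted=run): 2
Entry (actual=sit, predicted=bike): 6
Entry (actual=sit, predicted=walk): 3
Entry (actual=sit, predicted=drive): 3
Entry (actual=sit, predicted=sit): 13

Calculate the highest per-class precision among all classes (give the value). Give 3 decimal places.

0.739

Per-class precision (TP/(TP+FP)):
  run: TP=13, FP=2+0+5+2=9 → 13/22 = 0.5909
  bike: TP=14, FP=2+3+2+6=13 → 14/27 = 0.5185
  walk: TP=34, FP=0+3+6+3=12 → 34/46 = 0.7391
  drive: TP=24, FP=2+5+4+3=14 → 24/38 = 0.6316
  sit: TP=13, FP=0+2+4+4=10 → 13/23 = 0.5652
Highest is class 'walk' with precision = 0.739.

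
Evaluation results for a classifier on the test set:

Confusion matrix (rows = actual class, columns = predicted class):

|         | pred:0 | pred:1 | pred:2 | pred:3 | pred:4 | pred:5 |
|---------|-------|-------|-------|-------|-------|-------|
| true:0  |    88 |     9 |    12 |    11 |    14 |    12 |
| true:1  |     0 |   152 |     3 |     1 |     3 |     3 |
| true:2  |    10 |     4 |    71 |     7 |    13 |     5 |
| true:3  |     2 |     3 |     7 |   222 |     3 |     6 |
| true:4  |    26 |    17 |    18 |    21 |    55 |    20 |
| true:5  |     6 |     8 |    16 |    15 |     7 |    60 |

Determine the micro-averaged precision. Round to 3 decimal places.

0.697

Micro-averaging pools counts across classes: ΣTP=648, ΣFP=282, ΣFN=282.
Micro-precision = TP/(TP+FP) on pooled counts = 0.697 (equals overall accuracy in single-label multiclass).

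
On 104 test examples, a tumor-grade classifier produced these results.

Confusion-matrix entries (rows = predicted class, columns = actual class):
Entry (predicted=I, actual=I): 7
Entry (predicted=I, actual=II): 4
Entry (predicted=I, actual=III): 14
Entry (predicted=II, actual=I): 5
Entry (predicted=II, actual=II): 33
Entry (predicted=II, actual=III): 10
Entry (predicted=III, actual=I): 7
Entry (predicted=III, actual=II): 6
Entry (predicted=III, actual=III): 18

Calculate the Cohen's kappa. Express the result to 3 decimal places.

0.314

Observed agreement pₒ = trace/N = 58/104 = 0.5577
Expected agreement pₑ = Σ (rowᵢ·colᵢ)/N² = (19·25 + 43·48 + 42·31)/104² = 0.3551
κ = (pₒ − pₑ)/(1 − pₑ) = (0.5577 − 0.3551)/(1 − 0.3551) = 0.314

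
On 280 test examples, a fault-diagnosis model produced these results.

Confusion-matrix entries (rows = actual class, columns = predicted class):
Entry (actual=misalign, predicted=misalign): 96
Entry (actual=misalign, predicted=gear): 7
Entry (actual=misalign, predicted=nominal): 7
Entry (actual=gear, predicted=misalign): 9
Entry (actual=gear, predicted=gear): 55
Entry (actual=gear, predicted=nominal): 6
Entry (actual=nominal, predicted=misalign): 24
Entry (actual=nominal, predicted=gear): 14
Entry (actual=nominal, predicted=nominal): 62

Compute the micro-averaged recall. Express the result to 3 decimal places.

0.761

Micro-averaging pools counts across classes: ΣTP=213, ΣFP=67, ΣFN=67.
Micro-recall = TP/(TP+FN) on pooled counts = 0.761 (equals overall accuracy in single-label multiclass).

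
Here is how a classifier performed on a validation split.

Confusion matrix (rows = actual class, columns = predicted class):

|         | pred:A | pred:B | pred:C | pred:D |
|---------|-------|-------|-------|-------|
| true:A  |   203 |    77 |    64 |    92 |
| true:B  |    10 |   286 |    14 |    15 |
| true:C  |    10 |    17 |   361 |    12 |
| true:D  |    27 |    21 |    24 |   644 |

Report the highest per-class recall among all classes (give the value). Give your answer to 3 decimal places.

Per-class recall (TP/(TP+FN)):
  A: TP=203, FN=77+64+92=233 → 203/436 = 0.4656
  B: TP=286, FN=10+14+15=39 → 286/325 = 0.8800
  C: TP=361, FN=10+17+12=39 → 361/400 = 0.9025
  D: TP=644, FN=27+21+24=72 → 644/716 = 0.8994
Highest is class 'C' with recall = 0.903.

0.903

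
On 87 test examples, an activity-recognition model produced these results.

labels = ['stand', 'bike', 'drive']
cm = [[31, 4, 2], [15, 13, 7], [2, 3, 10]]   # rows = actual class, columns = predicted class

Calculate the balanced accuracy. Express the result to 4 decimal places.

0.6253

Balanced accuracy = mean of per-class recall.
  stand: recall = 31/37 = 0.83784
  bike: recall = 13/35 = 0.37143
  drive: recall = 10/15 = 0.66667
Mean = (0.83784 + 0.37143 + 0.66667) / 3 = 0.6253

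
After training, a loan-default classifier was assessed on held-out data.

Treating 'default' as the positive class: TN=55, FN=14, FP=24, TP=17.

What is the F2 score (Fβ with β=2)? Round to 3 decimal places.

0.515

Fβ = (1+β²)·TP / ((1+β²)·TP + β²·FN + FP), with β²=4
= 5·17 / (5·17 + 4·14 + 24) = 0.515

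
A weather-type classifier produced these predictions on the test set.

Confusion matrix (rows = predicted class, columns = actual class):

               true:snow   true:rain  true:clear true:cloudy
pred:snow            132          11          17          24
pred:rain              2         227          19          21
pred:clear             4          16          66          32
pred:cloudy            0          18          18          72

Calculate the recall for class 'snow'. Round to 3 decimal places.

One-vs-rest for 'snow': TP = diagonal; FP = other classes predicted 'snow'; FN = 'snow' predicted as other.
recall = TP/(TP+FN).
snow: TP=132, FN=2+4+0=6 → 132/138 = 0.9565

0.957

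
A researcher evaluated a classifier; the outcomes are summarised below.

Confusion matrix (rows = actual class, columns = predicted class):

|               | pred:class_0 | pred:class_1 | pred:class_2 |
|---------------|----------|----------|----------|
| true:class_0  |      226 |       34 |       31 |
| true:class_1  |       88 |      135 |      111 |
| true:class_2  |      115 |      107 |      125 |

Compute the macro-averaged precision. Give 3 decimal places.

Per-class precision (TP/(TP+FP)):
  class_0: TP=226, FP=88+115=203 → 226/429 = 0.5268
  class_1: TP=135, FP=34+107=141 → 135/276 = 0.4891
  class_2: TP=125, FP=31+111=142 → 125/267 = 0.4682
Macro-precision = mean = (0.5268 + 0.4891 + 0.4682) / 3 = 0.495

0.495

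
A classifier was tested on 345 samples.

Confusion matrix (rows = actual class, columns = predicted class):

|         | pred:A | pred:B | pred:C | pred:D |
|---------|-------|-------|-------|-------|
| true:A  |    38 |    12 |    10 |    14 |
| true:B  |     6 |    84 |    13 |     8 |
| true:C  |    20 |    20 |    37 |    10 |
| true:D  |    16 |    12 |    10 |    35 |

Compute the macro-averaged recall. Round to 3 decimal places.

Per-class recall (TP/(TP+FN)):
  A: TP=38, FN=12+10+14=36 → 38/74 = 0.5135
  B: TP=84, FN=6+13+8=27 → 84/111 = 0.7568
  C: TP=37, FN=20+20+10=50 → 37/87 = 0.4253
  D: TP=35, FN=16+12+10=38 → 35/73 = 0.4795
Macro-recall = mean = (0.5135 + 0.7568 + 0.4253 + 0.4795) / 4 = 0.544

0.544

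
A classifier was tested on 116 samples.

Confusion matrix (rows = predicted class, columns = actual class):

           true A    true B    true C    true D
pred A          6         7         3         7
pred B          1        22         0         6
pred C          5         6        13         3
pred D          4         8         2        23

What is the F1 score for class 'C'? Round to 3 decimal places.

Take TP from the diagonal, FP from the rest of the 'C' prediction marginal, FN from the rest of the 'C' actual marginal.
F1 score = 2·TP/(2·TP+FP+FN).
C: TP=13, FP=5+6+3=14, FN=3+0+2=5 → 26/45 = 0.5778

0.578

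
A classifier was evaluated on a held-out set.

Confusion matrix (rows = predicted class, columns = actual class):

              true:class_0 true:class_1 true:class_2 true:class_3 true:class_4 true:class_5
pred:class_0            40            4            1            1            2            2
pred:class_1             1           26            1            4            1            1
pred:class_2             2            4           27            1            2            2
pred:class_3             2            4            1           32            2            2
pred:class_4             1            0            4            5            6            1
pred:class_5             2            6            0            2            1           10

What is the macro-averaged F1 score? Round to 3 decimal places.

0.643

Per-class F1 score (2·TP/(2·TP+FP+FN)):
  class_0: TP=40, FP=4+1+1+2+2=10, FN=1+2+2+1+2=8 → 80/98 = 0.8163
  class_1: TP=26, FP=1+1+4+1+1=8, FN=4+4+4+0+6=18 → 52/78 = 0.6667
  class_2: TP=27, FP=2+4+1+2+2=11, FN=1+1+1+4+0=7 → 54/72 = 0.7500
  class_3: TP=32, FP=2+4+1+2+2=11, FN=1+4+1+5+2=13 → 64/88 = 0.7273
  class_4: TP=6, FP=1+0+4+5+1=11, FN=2+1+2+2+1=8 → 12/31 = 0.3871
  class_5: TP=10, FP=2+6+0+2+1=11, FN=2+1+2+2+1=8 → 20/39 = 0.5128
Macro-F1 score = mean = (0.8163 + 0.6667 + 0.7500 + 0.7273 + 0.3871 + 0.5128) / 6 = 0.643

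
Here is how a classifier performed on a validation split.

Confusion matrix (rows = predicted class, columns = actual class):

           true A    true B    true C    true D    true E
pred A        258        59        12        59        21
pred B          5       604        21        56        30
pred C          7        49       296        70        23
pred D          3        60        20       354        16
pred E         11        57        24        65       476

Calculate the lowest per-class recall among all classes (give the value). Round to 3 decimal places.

Per-class recall (TP/(TP+FN)):
  A: TP=258, FN=5+7+3+11=26 → 258/284 = 0.9085
  B: TP=604, FN=59+49+60+57=225 → 604/829 = 0.7286
  C: TP=296, FN=12+21+20+24=77 → 296/373 = 0.7936
  D: TP=354, FN=59+56+70+65=250 → 354/604 = 0.5861
  E: TP=476, FN=21+30+23+16=90 → 476/566 = 0.8410
Lowest is class 'D' with recall = 0.586.

0.586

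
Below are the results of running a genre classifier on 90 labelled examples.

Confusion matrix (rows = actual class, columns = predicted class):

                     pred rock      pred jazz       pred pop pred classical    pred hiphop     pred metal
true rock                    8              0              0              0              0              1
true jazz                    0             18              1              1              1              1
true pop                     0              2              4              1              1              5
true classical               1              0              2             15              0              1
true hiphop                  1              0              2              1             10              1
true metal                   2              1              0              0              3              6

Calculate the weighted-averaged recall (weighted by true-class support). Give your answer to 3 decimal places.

0.678

Per-class recall (TP/(TP+FN)):
  rock: TP=8, FN=0+0+0+0+1=1 → 8/9 = 0.8889
  jazz: TP=18, FN=0+1+1+1+1=4 → 18/22 = 0.8182
  pop: TP=4, FN=0+2+1+1+5=9 → 4/13 = 0.3077
  classical: TP=15, FN=1+0+2+0+1=4 → 15/19 = 0.7895
  hiphop: TP=10, FN=1+0+2+1+1=5 → 10/15 = 0.6667
  metal: TP=6, FN=2+1+0+0+3=6 → 6/12 = 0.5000
Weighted-recall = Σ (supportᵢ/N)·recallᵢ with N=90: (9/90)·0.8889 + (22/90)·0.8182 + (13/90)·0.3077 + (19/90)·0.7895 + (15/90)·0.6667 + (12/90)·0.5000 = 0.678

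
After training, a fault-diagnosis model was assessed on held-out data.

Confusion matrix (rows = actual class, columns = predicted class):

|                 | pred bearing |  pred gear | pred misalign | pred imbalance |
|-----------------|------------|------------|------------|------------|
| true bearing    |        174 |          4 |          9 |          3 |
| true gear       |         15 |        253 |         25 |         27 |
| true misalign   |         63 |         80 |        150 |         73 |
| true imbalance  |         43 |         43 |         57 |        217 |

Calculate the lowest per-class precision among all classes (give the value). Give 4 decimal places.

Per-class precision (TP/(TP+FP)):
  bearing: TP=174, FP=15+63+43=121 → 174/295 = 0.58983
  gear: TP=253, FP=4+80+43=127 → 253/380 = 0.66579
  misalign: TP=150, FP=9+25+57=91 → 150/241 = 0.62241
  imbalance: TP=217, FP=3+27+73=103 → 217/320 = 0.67813
Lowest is class 'bearing' with precision = 0.5898.

0.5898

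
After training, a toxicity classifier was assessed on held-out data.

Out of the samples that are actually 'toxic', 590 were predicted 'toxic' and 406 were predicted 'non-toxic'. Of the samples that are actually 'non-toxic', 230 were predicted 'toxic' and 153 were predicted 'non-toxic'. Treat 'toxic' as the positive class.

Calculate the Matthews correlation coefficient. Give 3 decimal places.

-0.007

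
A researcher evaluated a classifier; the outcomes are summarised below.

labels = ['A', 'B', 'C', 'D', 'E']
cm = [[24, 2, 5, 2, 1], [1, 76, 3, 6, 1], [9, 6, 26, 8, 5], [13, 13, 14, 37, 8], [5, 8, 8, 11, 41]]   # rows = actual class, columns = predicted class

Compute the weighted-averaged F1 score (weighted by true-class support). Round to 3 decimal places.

Per-class F1 score (2·TP/(2·TP+FP+FN)):
  A: TP=24, FP=1+9+13+5=28, FN=2+5+2+1=10 → 48/86 = 0.5581
  B: TP=76, FP=2+6+13+8=29, FN=1+3+6+1=11 → 152/192 = 0.7917
  C: TP=26, FP=5+3+14+8=30, FN=9+6+8+5=28 → 52/110 = 0.4727
  D: TP=37, FP=2+6+8+11=27, FN=13+13+14+8=48 → 74/149 = 0.4966
  E: TP=41, FP=1+1+5+8=15, FN=5+8+8+11=32 → 82/129 = 0.6357
Weighted-F1 score = Σ (supportᵢ/N)·F1 scoreᵢ with N=333: (34/333)·0.5581 + (87/333)·0.7917 + (54/333)·0.4727 + (85/333)·0.4966 + (73/333)·0.6357 = 0.607

0.607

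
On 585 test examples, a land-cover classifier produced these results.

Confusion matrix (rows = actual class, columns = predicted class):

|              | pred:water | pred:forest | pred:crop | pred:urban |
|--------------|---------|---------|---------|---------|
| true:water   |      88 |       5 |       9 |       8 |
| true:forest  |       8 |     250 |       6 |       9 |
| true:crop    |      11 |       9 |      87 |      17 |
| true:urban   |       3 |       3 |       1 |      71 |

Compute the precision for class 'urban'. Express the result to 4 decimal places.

precision = TP/(TP+FP).
urban: TP=71, FP=8+9+17=34 → 71/105 = 0.67619

0.6762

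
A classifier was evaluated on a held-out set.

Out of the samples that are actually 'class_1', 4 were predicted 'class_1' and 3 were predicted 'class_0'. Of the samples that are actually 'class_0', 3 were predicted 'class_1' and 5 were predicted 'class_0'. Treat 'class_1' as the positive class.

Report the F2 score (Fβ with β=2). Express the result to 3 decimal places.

Fβ = (1+β²)·TP / ((1+β²)·TP + β²·FN + FP), with β²=4
= 5·4 / (5·4 + 4·3 + 3) = 0.571

0.571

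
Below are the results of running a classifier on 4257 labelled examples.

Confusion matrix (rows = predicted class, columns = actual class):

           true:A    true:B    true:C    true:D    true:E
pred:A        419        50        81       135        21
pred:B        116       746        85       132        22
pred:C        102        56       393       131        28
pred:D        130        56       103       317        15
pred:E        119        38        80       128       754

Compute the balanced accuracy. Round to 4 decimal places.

0.6130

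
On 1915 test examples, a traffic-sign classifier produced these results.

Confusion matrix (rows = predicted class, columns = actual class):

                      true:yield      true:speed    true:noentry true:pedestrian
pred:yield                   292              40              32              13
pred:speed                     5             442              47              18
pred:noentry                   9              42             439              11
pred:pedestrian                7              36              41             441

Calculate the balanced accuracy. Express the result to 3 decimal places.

0.855

Balanced accuracy = mean of per-class recall.
  yield: recall = 292/313 = 0.9329
  speed: recall = 442/560 = 0.7893
  noentry: recall = 439/559 = 0.7853
  pedestrian: recall = 441/483 = 0.9130
Mean = (0.9329 + 0.7893 + 0.7853 + 0.9130) / 4 = 0.855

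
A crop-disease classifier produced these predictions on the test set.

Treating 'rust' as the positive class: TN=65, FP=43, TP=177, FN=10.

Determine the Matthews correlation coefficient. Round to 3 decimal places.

0.607

MCC = (TP·TN − FP·FN) / √((TP+FP)(TP+FN)(TN+FP)(TN+FN))
Numerator = 177·65 − 43·10 = 11075
Denominator = √(220·187·108·75) = √333234000 = 18254.6980
MCC = 11075 / 18254.6980 = 0.607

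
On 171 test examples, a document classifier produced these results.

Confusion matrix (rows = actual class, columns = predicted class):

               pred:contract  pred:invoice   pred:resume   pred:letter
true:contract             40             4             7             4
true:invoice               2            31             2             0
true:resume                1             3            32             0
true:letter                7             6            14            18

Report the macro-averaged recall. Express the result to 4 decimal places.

0.7255

Per-class recall (TP/(TP+FN)):
  contract: TP=40, FN=4+7+4=15 → 40/55 = 0.72727
  invoice: TP=31, FN=2+2+0=4 → 31/35 = 0.88571
  resume: TP=32, FN=1+3+0=4 → 32/36 = 0.88889
  letter: TP=18, FN=7+6+14=27 → 18/45 = 0.40000
Macro-recall = mean = (0.72727 + 0.88571 + 0.88889 + 0.40000) / 4 = 0.7255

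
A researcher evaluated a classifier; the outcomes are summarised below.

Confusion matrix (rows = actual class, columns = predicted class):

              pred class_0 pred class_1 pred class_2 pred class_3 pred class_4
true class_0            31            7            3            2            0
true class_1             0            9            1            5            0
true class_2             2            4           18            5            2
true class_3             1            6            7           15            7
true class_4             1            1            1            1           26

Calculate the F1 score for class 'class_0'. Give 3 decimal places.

0.795

F1 score = 2·TP/(2·TP+FP+FN).
class_0: TP=31, FP=0+2+1+1=4, FN=7+3+2+0=12 → 62/78 = 0.7949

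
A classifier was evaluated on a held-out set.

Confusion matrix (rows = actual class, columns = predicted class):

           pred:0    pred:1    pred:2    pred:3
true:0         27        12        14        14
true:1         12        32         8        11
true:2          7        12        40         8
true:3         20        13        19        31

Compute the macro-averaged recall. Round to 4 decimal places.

Per-class recall (TP/(TP+FN)):
  0: TP=27, FN=12+14+14=40 → 27/67 = 0.40299
  1: TP=32, FN=12+8+11=31 → 32/63 = 0.50794
  2: TP=40, FN=7+12+8=27 → 40/67 = 0.59701
  3: TP=31, FN=20+13+19=52 → 31/83 = 0.37349
Macro-recall = mean = (0.40299 + 0.50794 + 0.59701 + 0.37349) / 4 = 0.4704

0.4704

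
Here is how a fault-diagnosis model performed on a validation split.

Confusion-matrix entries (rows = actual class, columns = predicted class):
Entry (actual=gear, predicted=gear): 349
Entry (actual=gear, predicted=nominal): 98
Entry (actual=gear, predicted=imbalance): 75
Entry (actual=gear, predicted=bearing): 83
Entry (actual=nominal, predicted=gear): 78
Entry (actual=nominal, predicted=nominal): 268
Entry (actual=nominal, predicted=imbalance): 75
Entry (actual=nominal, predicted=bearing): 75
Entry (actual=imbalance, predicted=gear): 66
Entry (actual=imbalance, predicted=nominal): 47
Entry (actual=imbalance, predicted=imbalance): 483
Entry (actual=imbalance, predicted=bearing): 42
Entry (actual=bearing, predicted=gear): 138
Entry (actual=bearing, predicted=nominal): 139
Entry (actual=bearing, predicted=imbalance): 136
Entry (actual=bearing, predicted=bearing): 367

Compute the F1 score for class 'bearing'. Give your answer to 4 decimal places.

0.5449

One-vs-rest for 'bearing': TP = diagonal; FP = other classes predicted 'bearing'; FN = 'bearing' predicted as other.
F1 score = 2·TP/(2·TP+FP+FN).
bearing: TP=367, FP=83+75+42=200, FN=138+139+136=413 → 734/1347 = 0.54491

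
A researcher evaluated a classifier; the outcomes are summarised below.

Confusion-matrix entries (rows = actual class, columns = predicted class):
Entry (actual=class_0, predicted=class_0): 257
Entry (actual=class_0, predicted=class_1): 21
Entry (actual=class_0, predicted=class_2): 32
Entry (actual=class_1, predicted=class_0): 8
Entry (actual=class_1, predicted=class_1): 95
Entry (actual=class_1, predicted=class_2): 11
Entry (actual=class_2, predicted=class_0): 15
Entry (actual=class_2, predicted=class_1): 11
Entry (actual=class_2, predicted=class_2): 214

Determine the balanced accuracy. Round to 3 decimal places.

0.851

Balanced accuracy = mean of per-class recall.
  class_0: recall = 257/310 = 0.8290
  class_1: recall = 95/114 = 0.8333
  class_2: recall = 214/240 = 0.8917
Mean = (0.8290 + 0.8333 + 0.8917) / 3 = 0.851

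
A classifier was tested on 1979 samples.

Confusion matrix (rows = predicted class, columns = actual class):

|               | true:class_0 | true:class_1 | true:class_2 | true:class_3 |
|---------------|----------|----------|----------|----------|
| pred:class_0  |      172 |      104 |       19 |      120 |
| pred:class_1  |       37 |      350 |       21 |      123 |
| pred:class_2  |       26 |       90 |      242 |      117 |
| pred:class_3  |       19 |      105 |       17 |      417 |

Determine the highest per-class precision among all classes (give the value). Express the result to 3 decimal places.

Per-class precision (TP/(TP+FP)):
  class_0: TP=172, FP=104+19+120=243 → 172/415 = 0.4145
  class_1: TP=350, FP=37+21+123=181 → 350/531 = 0.6591
  class_2: TP=242, FP=26+90+117=233 → 242/475 = 0.5095
  class_3: TP=417, FP=19+105+17=141 → 417/558 = 0.7473
Highest is class 'class_3' with precision = 0.747.

0.747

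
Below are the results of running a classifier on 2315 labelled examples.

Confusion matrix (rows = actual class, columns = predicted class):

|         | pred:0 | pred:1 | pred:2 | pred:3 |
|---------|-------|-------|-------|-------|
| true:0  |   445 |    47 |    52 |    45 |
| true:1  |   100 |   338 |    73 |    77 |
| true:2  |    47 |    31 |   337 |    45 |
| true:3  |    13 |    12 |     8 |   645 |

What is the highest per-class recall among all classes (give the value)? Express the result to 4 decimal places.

Per-class recall (TP/(TP+FN)):
  0: TP=445, FN=47+52+45=144 → 445/589 = 0.75552
  1: TP=338, FN=100+73+77=250 → 338/588 = 0.57483
  2: TP=337, FN=47+31+45=123 → 337/460 = 0.73261
  3: TP=645, FN=13+12+8=33 → 645/678 = 0.95133
Highest is class '3' with recall = 0.9513.

0.9513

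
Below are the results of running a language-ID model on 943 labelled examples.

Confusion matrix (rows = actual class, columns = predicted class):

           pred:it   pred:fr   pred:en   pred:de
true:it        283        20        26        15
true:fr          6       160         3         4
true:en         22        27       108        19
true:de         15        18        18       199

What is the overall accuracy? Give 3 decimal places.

0.795

Accuracy = trace / total = (283+160+108+199=750) / 943 = 750/943 = 0.795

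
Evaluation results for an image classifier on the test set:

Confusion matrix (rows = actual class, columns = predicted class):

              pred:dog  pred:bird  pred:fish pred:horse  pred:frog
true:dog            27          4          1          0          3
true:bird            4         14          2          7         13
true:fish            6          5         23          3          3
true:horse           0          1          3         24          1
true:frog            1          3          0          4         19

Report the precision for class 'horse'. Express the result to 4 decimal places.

Treat 'horse' as positive and all other classes as negative.
precision = TP/(TP+FP).
horse: TP=24, FP=0+7+3+4=14 → 24/38 = 0.63158

0.6316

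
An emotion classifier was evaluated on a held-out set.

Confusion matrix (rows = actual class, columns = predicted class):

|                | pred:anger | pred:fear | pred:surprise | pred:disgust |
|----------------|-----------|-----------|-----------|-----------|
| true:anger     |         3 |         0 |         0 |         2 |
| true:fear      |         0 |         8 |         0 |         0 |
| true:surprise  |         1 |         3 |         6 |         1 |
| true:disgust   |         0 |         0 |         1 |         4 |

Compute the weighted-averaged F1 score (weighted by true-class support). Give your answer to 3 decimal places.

Per-class F1 score (2·TP/(2·TP+FP+FN)):
  anger: TP=3, FP=0+1+0=1, FN=0+0+2=2 → 6/9 = 0.6667
  fear: TP=8, FP=0+3+0=3, FN=0+0+0=0 → 16/19 = 0.8421
  surprise: TP=6, FP=0+0+1=1, FN=1+3+1=5 → 12/18 = 0.6667
  disgust: TP=4, FP=2+0+1=3, FN=0+0+1=1 → 8/12 = 0.6667
Weighted-F1 score = Σ (supportᵢ/N)·F1 scoreᵢ with N=29: (5/29)·0.6667 + (8/29)·0.8421 + (11/29)·0.6667 + (5/29)·0.6667 = 0.715

0.715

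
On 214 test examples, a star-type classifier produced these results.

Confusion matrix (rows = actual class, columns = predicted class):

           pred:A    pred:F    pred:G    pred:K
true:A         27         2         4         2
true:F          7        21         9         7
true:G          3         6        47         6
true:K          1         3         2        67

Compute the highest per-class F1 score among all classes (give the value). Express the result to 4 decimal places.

0.8645

Per-class F1 score (2·TP/(2·TP+FP+FN)):
  A: TP=27, FP=7+3+1=11, FN=2+4+2=8 → 54/73 = 0.73973
  F: TP=21, FP=2+6+3=11, FN=7+9+7=23 → 42/76 = 0.55263
  G: TP=47, FP=4+9+2=15, FN=3+6+6=15 → 94/124 = 0.75806
  K: TP=67, FP=2+7+6=15, FN=1+3+2=6 → 134/155 = 0.86452
Highest is class 'K' with F1 score = 0.8645.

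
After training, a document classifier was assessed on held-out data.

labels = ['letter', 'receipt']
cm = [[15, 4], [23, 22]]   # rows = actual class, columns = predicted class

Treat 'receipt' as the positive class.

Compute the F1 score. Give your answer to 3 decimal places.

Precision = TP/(TP+FP) = 22/26 = 0.8462
Recall = TP/(TP+FN) = 22/45 = 0.4889
F1 = 2·TP/(2·TP+FP+FN) = 44/71 = 0.620

0.620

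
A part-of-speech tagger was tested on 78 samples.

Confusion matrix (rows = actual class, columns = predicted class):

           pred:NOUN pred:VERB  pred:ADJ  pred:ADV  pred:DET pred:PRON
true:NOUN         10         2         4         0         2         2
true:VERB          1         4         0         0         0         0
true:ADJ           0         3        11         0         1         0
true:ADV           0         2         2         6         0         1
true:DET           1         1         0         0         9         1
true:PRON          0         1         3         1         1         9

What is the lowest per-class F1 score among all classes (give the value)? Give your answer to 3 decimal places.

0.444

Per-class F1 score (2·TP/(2·TP+FP+FN)):
  NOUN: TP=10, FP=1+0+0+1+0=2, FN=2+4+0+2+2=10 → 20/32 = 0.6250
  VERB: TP=4, FP=2+3+2+1+1=9, FN=1+0+0+0+0=1 → 8/18 = 0.4444
  ADJ: TP=11, FP=4+0+2+0+3=9, FN=0+3+0+1+0=4 → 22/35 = 0.6286
  ADV: TP=6, FP=0+0+0+0+1=1, FN=0+2+2+0+1=5 → 12/18 = 0.6667
  DET: TP=9, FP=2+0+1+0+1=4, FN=1+1+0+0+1=3 → 18/25 = 0.7200
  PRON: TP=9, FP=2+0+0+1+1=4, FN=0+1+3+1+1=6 → 18/28 = 0.6429
Lowest is class 'VERB' with F1 score = 0.444.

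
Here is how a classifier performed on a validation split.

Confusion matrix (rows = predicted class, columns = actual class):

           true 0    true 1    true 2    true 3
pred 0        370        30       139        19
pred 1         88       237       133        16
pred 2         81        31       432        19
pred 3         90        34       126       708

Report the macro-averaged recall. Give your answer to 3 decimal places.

Per-class recall (TP/(TP+FN)):
  0: TP=370, FN=88+81+90=259 → 370/629 = 0.5882
  1: TP=237, FN=30+31+34=95 → 237/332 = 0.7139
  2: TP=432, FN=139+133+126=398 → 432/830 = 0.5205
  3: TP=708, FN=19+16+19=54 → 708/762 = 0.9291
Macro-recall = mean = (0.5882 + 0.7139 + 0.5205 + 0.9291) / 4 = 0.688

0.688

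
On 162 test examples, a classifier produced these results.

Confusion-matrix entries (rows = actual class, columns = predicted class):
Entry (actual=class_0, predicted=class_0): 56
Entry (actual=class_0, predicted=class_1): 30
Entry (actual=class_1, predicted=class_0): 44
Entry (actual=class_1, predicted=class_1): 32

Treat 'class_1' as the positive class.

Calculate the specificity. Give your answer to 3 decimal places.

Specificity = TN/(TN+FP) = 56/(56+30) = 0.651

0.651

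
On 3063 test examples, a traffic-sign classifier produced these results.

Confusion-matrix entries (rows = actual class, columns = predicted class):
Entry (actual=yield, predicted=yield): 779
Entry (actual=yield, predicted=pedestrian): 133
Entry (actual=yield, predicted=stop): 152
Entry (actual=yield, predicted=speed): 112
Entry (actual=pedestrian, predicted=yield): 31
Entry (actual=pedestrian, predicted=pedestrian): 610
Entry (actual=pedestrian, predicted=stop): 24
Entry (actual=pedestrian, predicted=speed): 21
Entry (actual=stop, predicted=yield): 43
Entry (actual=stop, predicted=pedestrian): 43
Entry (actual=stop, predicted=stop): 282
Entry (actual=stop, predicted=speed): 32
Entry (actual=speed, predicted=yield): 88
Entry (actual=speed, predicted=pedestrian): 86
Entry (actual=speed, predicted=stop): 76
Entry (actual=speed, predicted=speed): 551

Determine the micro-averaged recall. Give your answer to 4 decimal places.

Micro-averaging pools counts across classes: ΣTP=2222, ΣFP=841, ΣFN=841.
Micro-recall = TP/(TP+FN) on pooled counts = 0.7254 (equals overall accuracy in single-label multiclass).

0.7254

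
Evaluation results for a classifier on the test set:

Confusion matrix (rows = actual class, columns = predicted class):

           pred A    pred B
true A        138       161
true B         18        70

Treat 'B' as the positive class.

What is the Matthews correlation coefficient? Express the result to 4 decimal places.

0.2196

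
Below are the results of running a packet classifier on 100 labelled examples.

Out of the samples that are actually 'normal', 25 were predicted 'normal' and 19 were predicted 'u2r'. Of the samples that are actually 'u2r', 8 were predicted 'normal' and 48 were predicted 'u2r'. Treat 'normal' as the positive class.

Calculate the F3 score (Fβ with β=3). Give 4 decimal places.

0.5828

Fβ = (1+β²)·TP / ((1+β²)·TP + β²·FN + FP), with β²=9
= 10·25 / (10·25 + 9·19 + 8) = 0.5828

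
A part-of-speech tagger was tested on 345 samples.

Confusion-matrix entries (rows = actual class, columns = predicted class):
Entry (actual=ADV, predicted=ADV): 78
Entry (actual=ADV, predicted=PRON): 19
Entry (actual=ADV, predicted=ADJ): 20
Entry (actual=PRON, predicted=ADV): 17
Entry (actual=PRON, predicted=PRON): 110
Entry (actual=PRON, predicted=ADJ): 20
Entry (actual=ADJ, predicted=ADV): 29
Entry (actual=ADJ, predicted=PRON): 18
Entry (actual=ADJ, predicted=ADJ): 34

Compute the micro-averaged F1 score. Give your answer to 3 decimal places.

0.643

Micro-averaging pools counts across classes: ΣTP=222, ΣFP=123, ΣFN=123.
Micro-F1 score = 2·TP/(2·TP+FP+FN) on pooled counts = 0.643 (equals overall accuracy in single-label multiclass).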